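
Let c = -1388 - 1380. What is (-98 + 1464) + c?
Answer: -1402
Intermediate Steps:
c = -2768
(-98 + 1464) + c = (-98 + 1464) - 2768 = 1366 - 2768 = -1402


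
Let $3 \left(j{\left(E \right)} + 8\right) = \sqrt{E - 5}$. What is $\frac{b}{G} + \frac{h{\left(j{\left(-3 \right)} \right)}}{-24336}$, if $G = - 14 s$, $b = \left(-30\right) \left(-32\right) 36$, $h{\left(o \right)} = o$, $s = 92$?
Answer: $- \frac{13141279}{489762} - \frac{i \sqrt{2}}{36504} \approx -26.832 - 3.8741 \cdot 10^{-5} i$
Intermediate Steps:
$j{\left(E \right)} = -8 + \frac{\sqrt{-5 + E}}{3}$ ($j{\left(E \right)} = -8 + \frac{\sqrt{E - 5}}{3} = -8 + \frac{\sqrt{-5 + E}}{3}$)
$b = 34560$ ($b = 960 \cdot 36 = 34560$)
$G = -1288$ ($G = \left(-14\right) 92 = -1288$)
$\frac{b}{G} + \frac{h{\left(j{\left(-3 \right)} \right)}}{-24336} = \frac{34560}{-1288} + \frac{-8 + \frac{\sqrt{-5 - 3}}{3}}{-24336} = 34560 \left(- \frac{1}{1288}\right) + \left(-8 + \frac{\sqrt{-8}}{3}\right) \left(- \frac{1}{24336}\right) = - \frac{4320}{161} + \left(-8 + \frac{2 i \sqrt{2}}{3}\right) \left(- \frac{1}{24336}\right) = - \frac{4320}{161} + \left(\frac{1}{3042} - \frac{i \sqrt{2}}{36504}\right) = - \frac{13141279}{489762} - \frac{i \sqrt{2}}{36504}$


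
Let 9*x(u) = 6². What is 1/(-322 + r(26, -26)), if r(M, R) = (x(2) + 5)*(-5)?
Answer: -1/367 ≈ -0.0027248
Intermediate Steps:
x(u) = 4 (x(u) = (⅑)*6² = (⅑)*36 = 4)
r(M, R) = -45 (r(M, R) = (4 + 5)*(-5) = 9*(-5) = -45)
1/(-322 + r(26, -26)) = 1/(-322 - 45) = 1/(-367) = -1/367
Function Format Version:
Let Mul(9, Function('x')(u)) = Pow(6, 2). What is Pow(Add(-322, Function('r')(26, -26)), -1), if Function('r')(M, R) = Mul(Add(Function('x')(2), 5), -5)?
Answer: Rational(-1, 367) ≈ -0.0027248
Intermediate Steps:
Function('x')(u) = 4 (Function('x')(u) = Mul(Rational(1, 9), Pow(6, 2)) = Mul(Rational(1, 9), 36) = 4)
Function('r')(M, R) = -45 (Function('r')(M, R) = Mul(Add(4, 5), -5) = Mul(9, -5) = -45)
Pow(Add(-322, Function('r')(26, -26)), -1) = Pow(Add(-322, -45), -1) = Pow(-367, -1) = Rational(-1, 367)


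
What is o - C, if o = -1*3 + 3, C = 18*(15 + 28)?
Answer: -774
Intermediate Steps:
C = 774 (C = 18*43 = 774)
o = 0 (o = -3 + 3 = 0)
o - C = 0 - 1*774 = 0 - 774 = -774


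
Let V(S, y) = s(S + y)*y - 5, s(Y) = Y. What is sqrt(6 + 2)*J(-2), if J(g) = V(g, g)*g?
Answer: -12*sqrt(2) ≈ -16.971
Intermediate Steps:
V(S, y) = -5 + y*(S + y) (V(S, y) = (S + y)*y - 5 = y*(S + y) - 5 = -5 + y*(S + y))
J(g) = g*(-5 + 2*g**2) (J(g) = (-5 + g*(g + g))*g = (-5 + g*(2*g))*g = (-5 + 2*g**2)*g = g*(-5 + 2*g**2))
sqrt(6 + 2)*J(-2) = sqrt(6 + 2)*(-2*(-5 + 2*(-2)**2)) = sqrt(8)*(-2*(-5 + 2*4)) = (2*sqrt(2))*(-2*(-5 + 8)) = (2*sqrt(2))*(-2*3) = (2*sqrt(2))*(-6) = -12*sqrt(2)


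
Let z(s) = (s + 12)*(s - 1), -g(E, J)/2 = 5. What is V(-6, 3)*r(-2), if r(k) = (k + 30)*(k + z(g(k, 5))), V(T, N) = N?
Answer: -2016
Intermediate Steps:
g(E, J) = -10 (g(E, J) = -2*5 = -10)
z(s) = (-1 + s)*(12 + s) (z(s) = (12 + s)*(-1 + s) = (-1 + s)*(12 + s))
r(k) = (-22 + k)*(30 + k) (r(k) = (k + 30)*(k + (-12 + (-10)² + 11*(-10))) = (30 + k)*(k + (-12 + 100 - 110)) = (30 + k)*(k - 22) = (30 + k)*(-22 + k) = (-22 + k)*(30 + k))
V(-6, 3)*r(-2) = 3*(-660 + (-2)² + 8*(-2)) = 3*(-660 + 4 - 16) = 3*(-672) = -2016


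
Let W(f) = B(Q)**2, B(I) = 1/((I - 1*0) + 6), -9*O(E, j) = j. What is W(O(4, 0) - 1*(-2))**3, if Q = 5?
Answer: 1/1771561 ≈ 5.6447e-7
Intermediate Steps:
O(E, j) = -j/9
B(I) = 1/(6 + I) (B(I) = 1/((I + 0) + 6) = 1/(I + 6) = 1/(6 + I))
W(f) = 1/121 (W(f) = (1/(6 + 5))**2 = (1/11)**2 = 1/121)
W(O(4, 0) - 1*(-2))**3 = (1/121)**3 = 1/1771561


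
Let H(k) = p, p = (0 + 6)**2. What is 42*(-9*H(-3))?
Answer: -13608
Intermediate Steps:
p = 36 (p = 6**2 = 36)
H(k) = 36
42*(-9*H(-3)) = 42*(-9*36) = 42*(-324) = -13608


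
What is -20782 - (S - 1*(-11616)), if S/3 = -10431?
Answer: -1105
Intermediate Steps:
S = -31293 (S = 3*(-10431) = -31293)
-20782 - (S - 1*(-11616)) = -20782 - (-31293 - 1*(-11616)) = -20782 - (-31293 + 11616) = -20782 - 1*(-19677) = -20782 + 19677 = -1105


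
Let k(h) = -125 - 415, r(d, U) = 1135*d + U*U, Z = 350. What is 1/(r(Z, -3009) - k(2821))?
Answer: 1/9451871 ≈ 1.0580e-7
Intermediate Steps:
r(d, U) = U² + 1135*d (r(d, U) = 1135*d + U² = U² + 1135*d)
k(h) = -540
1/(r(Z, -3009) - k(2821)) = 1/(((-3009)² + 1135*350) - 1*(-540)) = 1/((9054081 + 397250) + 540) = 1/(9451331 + 540) = 1/9451871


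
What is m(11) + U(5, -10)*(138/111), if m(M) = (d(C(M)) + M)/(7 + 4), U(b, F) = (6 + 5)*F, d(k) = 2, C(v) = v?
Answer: -55179/407 ≈ -135.57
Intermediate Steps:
U(b, F) = 11*F
m(M) = 2/11 + M/11 (m(M) = (2 + M)/(7 + 4) = (2 + M)/11 = (2 + M)*(1/11) = 2/11 + M/11)
m(11) + U(5, -10)*(138/111) = (2/11 + (1/11)*11) + (11*(-10))*(138/111) = (2/11 + 1) - 15180/111 = 13/11 - 110*46/37 = 13/11 - 5060/37 = -55179/407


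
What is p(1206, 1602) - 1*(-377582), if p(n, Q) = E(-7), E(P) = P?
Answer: 377575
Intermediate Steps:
p(n, Q) = -7
p(1206, 1602) - 1*(-377582) = -7 - 1*(-377582) = -7 + 377582 = 377575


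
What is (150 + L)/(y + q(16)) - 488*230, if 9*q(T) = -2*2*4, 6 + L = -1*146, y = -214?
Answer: -108985031/971 ≈ -1.1224e+5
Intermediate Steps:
L = -152 (L = -6 - 1*146 = -6 - 146 = -152)
q(T) = -16/9 (q(T) = (-2*2*4)/9 = (-4*4)/9 = (⅑)*(-16) = -16/9)
(150 + L)/(y + q(16)) - 488*230 = (150 - 152)/(-214 - 16/9) - 488*230 = -2/(-1942/9) - 112240 = -2*(-9/1942) - 112240 = 9/971 - 112240 = -108985031/971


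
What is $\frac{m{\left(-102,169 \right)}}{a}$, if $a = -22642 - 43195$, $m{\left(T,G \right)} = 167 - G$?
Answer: $\frac{2}{65837} \approx 3.0378 \cdot 10^{-5}$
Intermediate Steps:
$a = -65837$
$\frac{m{\left(-102,169 \right)}}{a} = \frac{167 - 169}{-65837} = \left(167 - 169\right) \left(- \frac{1}{65837}\right) = \left(-2\right) \left(- \frac{1}{65837}\right) = \frac{2}{65837}$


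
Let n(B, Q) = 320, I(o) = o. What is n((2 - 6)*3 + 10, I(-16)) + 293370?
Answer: 293690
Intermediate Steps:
n((2 - 6)*3 + 10, I(-16)) + 293370 = 320 + 293370 = 293690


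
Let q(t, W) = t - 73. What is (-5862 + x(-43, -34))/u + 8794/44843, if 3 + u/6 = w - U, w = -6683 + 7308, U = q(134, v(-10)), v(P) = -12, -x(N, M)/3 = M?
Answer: -12705282/8385641 ≈ -1.5151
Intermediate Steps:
x(N, M) = -3*M
q(t, W) = -73 + t
U = 61 (U = -73 + 134 = 61)
w = 625
u = 3366 (u = -18 + 6*(625 - 1*61) = -18 + 6*(625 - 61) = -18 + 6*564 = -18 + 3384 = 3366)
(-5862 + x(-43, -34))/u + 8794/44843 = (-5862 - 3*(-34))/3366 + 8794/44843 = (-5862 + 102)*(1/3366) + 8794*(1/44843) = -5760*1/3366 + 8794/44843 = -320/187 + 8794/44843 = -12705282/8385641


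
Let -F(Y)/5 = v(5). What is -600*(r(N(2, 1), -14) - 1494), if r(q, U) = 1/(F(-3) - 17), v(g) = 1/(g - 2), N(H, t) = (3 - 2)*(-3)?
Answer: 6275025/7 ≈ 8.9643e+5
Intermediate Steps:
N(H, t) = -3 (N(H, t) = 1*(-3) = -3)
v(g) = 1/(-2 + g)
F(Y) = -5/3 (F(Y) = -5/(-2 + 5) = -5/3)
r(q, U) = -3/56 (r(q, U) = 1/(-5/3 - 17) = 1/(-56/3) = -3/56)
-600*(r(N(2, 1), -14) - 1494) = -600*(-3/56 - 1494) = -600*(-83667/56) = 6275025/7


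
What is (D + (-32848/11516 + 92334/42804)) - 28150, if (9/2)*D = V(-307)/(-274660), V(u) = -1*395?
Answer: -11910241544999837/423088722207 ≈ -28151.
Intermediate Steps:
V(u) = -395
D = 79/247194 (D = 2*(-395/(-274660))/9 = 2*(-395*(-1/274660))/9 = (2/9)*(79/54932) = 79/247194 ≈ 0.00031959)
(D + (-32848/11516 + 92334/42804)) - 28150 = (79/247194 + (-32848/11516 + 92334/42804)) - 28150 = (79/247194 + (-32848*1/11516 + 92334*(1/42804))) - 28150 = (79/247194 + (-8212/2879 + 15389/7134)) - 28150 = (79/247194 - 14279477/20538786) - 28150 = -294014872787/423088722207 - 28150 = -11910241544999837/423088722207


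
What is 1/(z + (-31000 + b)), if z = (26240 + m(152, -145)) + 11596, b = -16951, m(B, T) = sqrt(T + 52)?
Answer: -10115/102313318 - I*sqrt(93)/102313318 ≈ -9.8863e-5 - 9.4256e-8*I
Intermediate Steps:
m(B, T) = sqrt(52 + T)
z = 37836 + I*sqrt(93) (z = (26240 + sqrt(52 - 145)) + 11596 = (26240 + sqrt(-93)) + 11596 = (26240 + I*sqrt(93)) + 11596 = 37836 + I*sqrt(93) ≈ 37836.0 + 9.6436*I)
1/(z + (-31000 + b)) = 1/((37836 + I*sqrt(93)) + (-31000 - 16951)) = 1/((37836 + I*sqrt(93)) - 47951) = 1/(-10115 + I*sqrt(93))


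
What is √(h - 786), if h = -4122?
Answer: 2*I*√1227 ≈ 70.057*I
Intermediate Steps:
√(h - 786) = √(-4122 - 786) = √(-4908) = 2*I*√1227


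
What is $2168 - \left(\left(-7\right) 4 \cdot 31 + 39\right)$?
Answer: $2997$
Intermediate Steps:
$2168 - \left(\left(-7\right) 4 \cdot 31 + 39\right) = 2168 - \left(\left(-28\right) 31 + 39\right) = 2168 - \left(-868 + 39\right) = 2168 - -829 = 2168 + 829 = 2997$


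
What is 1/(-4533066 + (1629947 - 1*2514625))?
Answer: -1/5417744 ≈ -1.8458e-7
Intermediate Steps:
1/(-4533066 + (1629947 - 1*2514625)) = 1/(-4533066 + (1629947 - 2514625)) = 1/(-4533066 - 884678) = 1/(-5417744) = -1/5417744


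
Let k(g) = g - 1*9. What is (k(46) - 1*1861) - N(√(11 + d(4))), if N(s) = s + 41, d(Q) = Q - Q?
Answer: -1865 - √11 ≈ -1868.3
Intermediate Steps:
d(Q) = 0
k(g) = -9 + g (k(g) = g - 9 = -9 + g)
N(s) = 41 + s
(k(46) - 1*1861) - N(√(11 + d(4))) = ((-9 + 46) - 1*1861) - (41 + √(11 + 0)) = (37 - 1861) - (41 + √11) = -1824 + (-41 - √11) = -1865 - √11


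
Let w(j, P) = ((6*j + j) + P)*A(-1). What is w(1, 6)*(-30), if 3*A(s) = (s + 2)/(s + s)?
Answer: 65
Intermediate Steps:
A(s) = (2 + s)/(6*s) (A(s) = ((s + 2)/(s + s))/3 = ((2 + s)/((2*s)))/3 = ((2 + s)*(1/(2*s)))/3 = ((2 + s)/(2*s))/3 = (2 + s)/(6*s))
w(j, P) = -7*j/6 - P/6 (w(j, P) = ((6*j + j) + P)*((⅙)*(2 - 1)/(-1)) = (7*j + P)*((⅙)*(-1)*1) = (P + 7*j)*(-⅙) = -7*j/6 - P/6)
w(1, 6)*(-30) = (-7/6*1 - ⅙*6)*(-30) = (-7/6 - 1)*(-30) = -13/6*(-30) = 65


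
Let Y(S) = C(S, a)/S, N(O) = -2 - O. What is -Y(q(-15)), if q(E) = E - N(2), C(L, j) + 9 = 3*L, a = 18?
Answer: -42/11 ≈ -3.8182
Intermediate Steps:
C(L, j) = -9 + 3*L
q(E) = 4 + E (q(E) = E - (-2 - 1*2) = E - (-2 - 2) = E - 1*(-4) = E + 4 = 4 + E)
Y(S) = (-9 + 3*S)/S
-Y(q(-15)) = -(3 - 9/(4 - 15)) = -(3 - 9/(-11)) = -(3 - 9*(-1/11)) = -(3 + 9/11) = -1*42/11 = -42/11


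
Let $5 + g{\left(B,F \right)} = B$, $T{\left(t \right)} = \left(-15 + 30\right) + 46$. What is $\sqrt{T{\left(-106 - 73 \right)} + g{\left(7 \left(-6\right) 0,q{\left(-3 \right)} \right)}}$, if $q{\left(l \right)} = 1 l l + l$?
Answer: $2 \sqrt{14} \approx 7.4833$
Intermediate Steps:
$q{\left(l \right)} = l + l^{2}$ ($q{\left(l \right)} = l l + l = l^{2} + l = l + l^{2}$)
$T{\left(t \right)} = 61$ ($T{\left(t \right)} = 15 + 46 = 61$)
$g{\left(B,F \right)} = -5 + B$
$\sqrt{T{\left(-106 - 73 \right)} + g{\left(7 \left(-6\right) 0,q{\left(-3 \right)} \right)}} = \sqrt{61 - \left(5 - 7 \left(-6\right) 0\right)} = \sqrt{61 - 5} = \sqrt{56} = 2 \sqrt{14}$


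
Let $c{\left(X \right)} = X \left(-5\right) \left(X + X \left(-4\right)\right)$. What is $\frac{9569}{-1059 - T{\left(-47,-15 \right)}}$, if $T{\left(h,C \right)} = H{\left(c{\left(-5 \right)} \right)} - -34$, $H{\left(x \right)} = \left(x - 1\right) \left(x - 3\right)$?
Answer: $- \frac{9569}{140221} \approx -0.068242$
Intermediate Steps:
$c{\left(X \right)} = 15 X^{2}$ ($c{\left(X \right)} = - 5 X \left(X - 4 X\right) = - 5 X \left(- 3 X\right) = 15 X^{2}$)
$H{\left(x \right)} = \left(-1 + x\right) \left(-3 + x\right)$
$T{\left(h,C \right)} = 139162$ ($T{\left(h,C \right)} = \left(3 + \left(15 \left(-5\right)^{2}\right)^{2} - 4 \cdot 15 \left(-5\right)^{2}\right) - -34 = \left(3 + \left(15 \cdot 25\right)^{2} - 4 \cdot 15 \cdot 25\right) + 34 = \left(3 + 375^{2} - 1500\right) + 34 = \left(3 + 140625 - 1500\right) + 34 = 139128 + 34 = 139162$)
$\frac{9569}{-1059 - T{\left(-47,-15 \right)}} = \frac{9569}{-1059 - 139162} = \frac{9569}{-140221} = 9569 \left(- \frac{1}{140221}\right) = - \frac{9569}{140221}$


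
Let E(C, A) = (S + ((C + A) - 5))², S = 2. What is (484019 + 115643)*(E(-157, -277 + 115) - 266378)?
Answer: -97561409428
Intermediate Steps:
E(C, A) = (-3 + A + C)² (E(C, A) = (2 + ((C + A) - 5))² = (2 + ((A + C) - 5))² = (2 + (-5 + A + C))² = (-3 + A + C)²)
(484019 + 115643)*(E(-157, -277 + 115) - 266378) = (484019 + 115643)*((-3 + (-277 + 115) - 157)² - 266378) = 599662*((-3 - 162 - 157)² - 266378) = 599662*((-322)² - 266378) = 599662*(103684 - 266378) = 599662*(-162694) = -97561409428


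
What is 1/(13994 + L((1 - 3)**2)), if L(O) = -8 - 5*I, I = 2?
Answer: 1/13976 ≈ 7.1551e-5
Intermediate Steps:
L(O) = -18 (L(O) = -8 - 5*2 = -8 - 10 = -18)
1/(13994 + L((1 - 3)**2)) = 1/(13994 - 18) = 1/13976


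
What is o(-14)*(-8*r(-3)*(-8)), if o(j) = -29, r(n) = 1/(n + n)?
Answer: 928/3 ≈ 309.33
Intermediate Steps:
r(n) = 1/(2*n)
o(-14)*(-8*r(-3)*(-8)) = -29*(-4/(-3))*(-8) = -29*(-4*(-1)/3)*(-8) = -29*(-8*(-1/6))*(-8) = -116*(-8)/3 = -29*(-32/3) = 928/3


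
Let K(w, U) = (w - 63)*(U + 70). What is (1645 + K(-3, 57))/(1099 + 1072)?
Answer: -6737/2171 ≈ -3.1032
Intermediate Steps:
K(w, U) = (-63 + w)*(70 + U)
(1645 + K(-3, 57))/(1099 + 1072) = (1645 + (-4410 - 63*57 + 70*(-3) + 57*(-3)))/(1099 + 1072) = (1645 + (-4410 - 3591 - 210 - 171))/2171 = (1645 - 8382)*(1/2171) = -6737*1/2171 = -6737/2171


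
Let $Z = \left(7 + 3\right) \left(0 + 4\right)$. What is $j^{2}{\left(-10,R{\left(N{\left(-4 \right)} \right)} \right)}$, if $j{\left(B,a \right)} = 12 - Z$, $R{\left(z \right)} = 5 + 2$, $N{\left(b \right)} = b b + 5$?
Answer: $784$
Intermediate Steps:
$N{\left(b \right)} = 5 + b^{2}$ ($N{\left(b \right)} = b^{2} + 5 = 5 + b^{2}$)
$Z = 40$ ($Z = 10 \cdot 4 = 40$)
$R{\left(z \right)} = 7$
$j{\left(B,a \right)} = -28$ ($j{\left(B,a \right)} = 12 - 40 = -28$)
$j^{2}{\left(-10,R{\left(N{\left(-4 \right)} \right)} \right)} = \left(-28\right)^{2} = 784$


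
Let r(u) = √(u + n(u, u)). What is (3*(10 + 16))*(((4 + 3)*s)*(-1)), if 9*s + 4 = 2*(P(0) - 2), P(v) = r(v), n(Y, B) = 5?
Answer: 1456/3 - 364*√5/3 ≈ 214.02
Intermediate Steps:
r(u) = √(5 + u) (r(u) = √(u + 5) = √(5 + u))
P(v) = √(5 + v)
s = -8/9 + 2*√5/9 (s = -4/9 + (2*(√(5 + 0) - 2))/9 = -4/9 + (2*(√5 - 2))/9 = -4/9 + (2*(-2 + √5))/9 = -4/9 + (-4 + 2*√5)/9 = -4/9 + (-4/9 + 2*√5/9) = -8/9 + 2*√5/9 ≈ -0.39198)
(3*(10 + 16))*(((4 + 3)*s)*(-1)) = (3*(10 + 16))*(((4 + 3)*(-8/9 + 2*√5/9))*(-1)) = (3*26)*((7*(-8/9 + 2*√5/9))*(-1)) = 78*((-56/9 + 14*√5/9)*(-1)) = 78*(56/9 - 14*√5/9) = 1456/3 - 364*√5/3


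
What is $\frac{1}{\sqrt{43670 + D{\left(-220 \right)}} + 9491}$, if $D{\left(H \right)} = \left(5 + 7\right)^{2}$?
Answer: $\frac{9491}{90035267} - \frac{\sqrt{43814}}{90035267} \approx 0.00010309$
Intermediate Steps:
$D{\left(H \right)} = 144$ ($D{\left(H \right)} = 12^{2} = 144$)
$\frac{1}{\sqrt{43670 + D{\left(-220 \right)}} + 9491} = \frac{1}{\sqrt{43670 + 144} + 9491} = \frac{1}{\sqrt{43814} + 9491} = \frac{1}{9491 + \sqrt{43814}}$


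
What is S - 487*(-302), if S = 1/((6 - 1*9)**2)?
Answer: 1323667/9 ≈ 1.4707e+5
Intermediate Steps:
S = 1/9 (S = 1/((6 - 9)**2) = 1/((-3)**2) = 1/9 ≈ 0.11111)
S - 487*(-302) = 1/9 - 487*(-302) = 1/9 + 147074 = 1323667/9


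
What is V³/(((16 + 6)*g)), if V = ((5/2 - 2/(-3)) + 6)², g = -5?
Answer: -503284375/93312 ≈ -5393.6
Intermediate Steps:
V = 3025/36 (V = ((5*(½) - 2*(-⅓)) + 6)² = ((5/2 + ⅔) + 6)² = (19/6 + 6)² = (55/6)² = 3025/36 ≈ 84.028)
V³/(((16 + 6)*g)) = (3025/36)³/(((16 + 6)*(-5))) = 27680640625/(46656*((22*(-5)))) = (27680640625/46656)/(-110) = (27680640625/46656)*(-1/110) = -503284375/93312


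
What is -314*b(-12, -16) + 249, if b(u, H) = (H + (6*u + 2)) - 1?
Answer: 27567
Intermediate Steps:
b(u, H) = 1 + H + 6*u (b(u, H) = (H + (2 + 6*u)) - 1 = (2 + H + 6*u) - 1 = 1 + H + 6*u)
-314*b(-12, -16) + 249 = -314*(1 - 16 + 6*(-12)) + 249 = -314*(1 - 16 - 72) + 249 = -314*(-87) + 249 = 27318 + 249 = 27567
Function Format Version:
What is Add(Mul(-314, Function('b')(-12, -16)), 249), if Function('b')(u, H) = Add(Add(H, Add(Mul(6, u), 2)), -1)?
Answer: 27567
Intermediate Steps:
Function('b')(u, H) = Add(1, H, Mul(6, u)) (Function('b')(u, H) = Add(Add(H, Add(2, Mul(6, u))), -1) = Add(Add(2, H, Mul(6, u)), -1) = Add(1, H, Mul(6, u)))
Add(Mul(-314, Function('b')(-12, -16)), 249) = Add(Mul(-314, Add(1, -16, Mul(6, -12))), 249) = Add(Mul(-314, Add(1, -16, -72)), 249) = Add(Mul(-314, -87), 249) = Add(27318, 249) = 27567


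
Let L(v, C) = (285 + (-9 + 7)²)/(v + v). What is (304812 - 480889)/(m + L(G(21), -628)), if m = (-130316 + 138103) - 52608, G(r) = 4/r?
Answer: 1408616/352499 ≈ 3.9961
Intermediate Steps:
m = -44821 (m = 7787 - 52608 = -44821)
L(v, C) = 289/(2*v) (L(v, C) = (285 + (-2)²)/((2*v)) = (285 + 4)*(1/(2*v)) = 289*(1/(2*v)) = 289/(2*v))
(304812 - 480889)/(m + L(G(21), -628)) = (304812 - 480889)/(-44821 + 289/(2*((4/21)))) = -176077/(-44821 + 289/(2*((4*(1/21))))) = -176077/(-44821 + 289/(2*(4/21))) = -176077/(-44821 + (289/2)*(21/4)) = -176077/(-44821 + 6069/8) = -176077/(-352499/8) = -176077*(-8/352499) = 1408616/352499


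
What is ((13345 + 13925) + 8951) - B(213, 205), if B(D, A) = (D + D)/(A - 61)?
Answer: 869233/24 ≈ 36218.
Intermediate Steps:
B(D, A) = 2*D/(-61 + A) (B(D, A) = (2*D)/(-61 + A) = 2*D/(-61 + A))
((13345 + 13925) + 8951) - B(213, 205) = ((13345 + 13925) + 8951) - 2*213/(-61 + 205) = (27270 + 8951) - 2*213/144 = 36221 - 2*213/144 = 36221 - 1*71/24 = 36221 - 71/24 = 869233/24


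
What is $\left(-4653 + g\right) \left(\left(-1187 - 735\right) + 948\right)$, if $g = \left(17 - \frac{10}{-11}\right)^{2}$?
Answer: $\frac{510574696}{121} \approx 4.2196 \cdot 10^{6}$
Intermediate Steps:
$g = \frac{38809}{121}$ ($g = \left(17 - - \frac{10}{11}\right)^{2} = \left(17 + \frac{10}{11}\right)^{2} = \left(\frac{197}{11}\right)^{2} = \frac{38809}{121} \approx 320.74$)
$\left(-4653 + g\right) \left(\left(-1187 - 735\right) + 948\right) = \left(-4653 + \frac{38809}{121}\right) \left(\left(-1187 - 735\right) + 948\right) = - \frac{524204 \left(-1922 + 948\right)}{121} = \left(- \frac{524204}{121}\right) \left(-974\right) = \frac{510574696}{121}$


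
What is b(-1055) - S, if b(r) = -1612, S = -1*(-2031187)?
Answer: -2032799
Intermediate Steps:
S = 2031187
b(-1055) - S = -1612 - 1*2031187 = -1612 - 2031187 = -2032799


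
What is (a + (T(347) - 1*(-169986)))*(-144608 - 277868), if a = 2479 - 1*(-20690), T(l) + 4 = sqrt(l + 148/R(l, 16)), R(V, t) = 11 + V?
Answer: -81601661876 - 422476*sqrt(11131473)/179 ≈ -8.1609e+10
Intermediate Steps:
T(l) = -4 + sqrt(l + 148/(11 + l))
a = 23169 (a = 2479 + 20690 = 23169)
(a + (T(347) - 1*(-169986)))*(-144608 - 277868) = (23169 + ((-4 + sqrt((148 + 347*(11 + 347))/(11 + 347))) - 1*(-169986)))*(-144608 - 277868) = (23169 + ((-4 + sqrt((148 + 347*358)/358)) + 169986))*(-422476) = (23169 + ((-4 + sqrt((148 + 124226)/358)) + 169986))*(-422476) = (23169 + ((-4 + sqrt((1/358)*124374)) + 169986))*(-422476) = (23169 + ((-4 + sqrt(62187/179)) + 169986))*(-422476) = (23169 + ((-4 + sqrt(11131473)/179) + 169986))*(-422476) = (23169 + (169982 + sqrt(11131473)/179))*(-422476) = (193151 + sqrt(11131473)/179)*(-422476) = -81601661876 - 422476*sqrt(11131473)/179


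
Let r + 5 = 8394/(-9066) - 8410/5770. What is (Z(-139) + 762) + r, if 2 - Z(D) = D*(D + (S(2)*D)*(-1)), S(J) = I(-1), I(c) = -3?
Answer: -66720169649/871847 ≈ -76527.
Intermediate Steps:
r = -6437209/871847 (r = -5 + (8394/(-9066) - 8410/5770) = -5 + (8394*(-1/9066) - 8410*1/5770) = -5 + (-1399/1511 - 841/577) = -5 - 2077974/871847 = -6437209/871847 ≈ -7.3834)
S(J) = -3
Z(D) = 2 - 4*D² (Z(D) = 2 - D*(D - 3*D*(-1)) = 2 - D*(D + 3*D) = 2 - D*4*D = 2 - 4*D²)
(Z(-139) + 762) + r = ((2 - 4*(-139)²) + 762) - 6437209/871847 = ((2 - 4*19321) + 762) - 6437209/871847 = ((2 - 77284) + 762) - 6437209/871847 = (-77282 + 762) - 6437209/871847 = -76520 - 6437209/871847 = -66720169649/871847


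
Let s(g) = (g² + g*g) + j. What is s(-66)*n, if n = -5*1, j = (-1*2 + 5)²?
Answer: -43605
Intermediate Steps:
j = 9 (j = (-2 + 5)² = 3² = 9)
s(g) = 9 + 2*g² (s(g) = (g² + g*g) + 9 = (g² + g²) + 9 = 2*g² + 9 = 9 + 2*g²)
n = -5
s(-66)*n = (9 + 2*(-66)²)*(-5) = (9 + 2*4356)*(-5) = (9 + 8712)*(-5) = 8721*(-5) = -43605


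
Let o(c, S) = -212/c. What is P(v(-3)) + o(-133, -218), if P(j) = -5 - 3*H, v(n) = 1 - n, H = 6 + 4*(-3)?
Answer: 1941/133 ≈ 14.594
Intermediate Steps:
H = -6 (H = 6 - 12 = -6)
P(j) = 13 (P(j) = -5 - 3*(-6) = -5 + 18 = 13)
P(v(-3)) + o(-133, -218) = 13 - 212/(-133) = 13 - 212*(-1/133) = 13 + 212/133 = 1941/133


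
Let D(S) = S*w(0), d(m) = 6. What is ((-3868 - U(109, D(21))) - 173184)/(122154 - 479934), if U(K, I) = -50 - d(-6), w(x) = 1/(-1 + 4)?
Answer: 44249/89445 ≈ 0.49471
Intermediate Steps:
w(x) = ⅓ (w(x) = 1/3 = ⅓)
D(S) = S/3 (D(S) = S*(⅓) = S/3)
U(K, I) = -56 (U(K, I) = -50 - 1*6 = -50 - 6 = -56)
((-3868 - U(109, D(21))) - 173184)/(122154 - 479934) = ((-3868 - 1*(-56)) - 173184)/(122154 - 479934) = ((-3868 + 56) - 173184)/(-357780) = (-3812 - 173184)*(-1/357780) = -176996*(-1/357780) = 44249/89445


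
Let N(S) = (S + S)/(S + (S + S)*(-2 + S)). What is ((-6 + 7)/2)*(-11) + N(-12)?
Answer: -301/54 ≈ -5.5741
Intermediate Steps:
N(S) = 2*S/(S + 2*S*(-2 + S)) (N(S) = (2*S)/(S + (2*S)*(-2 + S)) = (2*S)/(S + 2*S*(-2 + S)) = 2*S/(S + 2*S*(-2 + S)))
((-6 + 7)/2)*(-11) + N(-12) = ((-6 + 7)/2)*(-11) + 2/(-3 + 2*(-12)) = ((½)*1)*(-11) + 2/(-3 - 24) = (½)*(-11) + 2/(-27) = -11/2 + 2*(-1/27) = -11/2 - 2/27 = -301/54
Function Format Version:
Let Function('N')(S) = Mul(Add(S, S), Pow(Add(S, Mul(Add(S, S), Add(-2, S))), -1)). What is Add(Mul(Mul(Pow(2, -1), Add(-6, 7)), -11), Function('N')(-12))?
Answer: Rational(-301, 54) ≈ -5.5741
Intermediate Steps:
Function('N')(S) = Mul(2, S, Pow(Add(S, Mul(2, S, Add(-2, S))), -1)) (Function('N')(S) = Mul(Mul(2, S), Pow(Add(S, Mul(Mul(2, S), Add(-2, S))), -1)) = Mul(Mul(2, S), Pow(Add(S, Mul(2, S, Add(-2, S))), -1)) = Mul(2, S, Pow(Add(S, Mul(2, S, Add(-2, S))), -1)))
Add(Mul(Mul(Pow(2, -1), Add(-6, 7)), -11), Function('N')(-12)) = Add(Mul(Mul(Pow(2, -1), Add(-6, 7)), -11), Mul(2, Pow(Add(-3, Mul(2, -12)), -1))) = Add(Mul(Mul(Rational(1, 2), 1), -11), Mul(2, Pow(Add(-3, -24), -1))) = Add(Mul(Rational(1, 2), -11), Mul(2, Pow(-27, -1))) = Add(Rational(-11, 2), Mul(2, Rational(-1, 27))) = Add(Rational(-11, 2), Rational(-2, 27)) = Rational(-301, 54)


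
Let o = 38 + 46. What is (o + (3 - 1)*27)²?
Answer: 19044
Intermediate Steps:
o = 84
(o + (3 - 1)*27)² = (84 + (3 - 1)*27)² = (84 + 2*27)² = (84 + 54)² = 138² = 19044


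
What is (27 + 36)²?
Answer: 3969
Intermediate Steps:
(27 + 36)² = 63² = 3969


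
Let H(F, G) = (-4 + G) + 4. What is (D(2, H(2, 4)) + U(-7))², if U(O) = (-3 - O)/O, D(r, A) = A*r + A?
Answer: 6400/49 ≈ 130.61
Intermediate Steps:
H(F, G) = G
D(r, A) = A + A*r
U(O) = (-3 - O)/O
(D(2, H(2, 4)) + U(-7))² = (4*(1 + 2) + (-3 - 1*(-7))/(-7))² = (4*3 - (-3 + 7)/7)² = (12 - ⅐*4)² = (12 - 4/7)² = (80/7)² = 6400/49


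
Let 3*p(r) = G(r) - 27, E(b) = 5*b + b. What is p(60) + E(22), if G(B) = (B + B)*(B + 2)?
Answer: 2603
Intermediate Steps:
G(B) = 2*B*(2 + B) (G(B) = (2*B)*(2 + B) = 2*B*(2 + B))
E(b) = 6*b
p(r) = -9 + 2*r*(2 + r)/3 (p(r) = (2*r*(2 + r) - 27)/3 = (-27 + 2*r*(2 + r))/3 = -9 + 2*r*(2 + r)/3)
p(60) + E(22) = (-9 + (⅔)*60*(2 + 60)) + 6*22 = (-9 + (⅔)*60*62) + 132 = (-9 + 2480) + 132 = 2471 + 132 = 2603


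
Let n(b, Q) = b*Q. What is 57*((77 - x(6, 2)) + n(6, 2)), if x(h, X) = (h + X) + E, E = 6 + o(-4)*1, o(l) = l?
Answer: 4503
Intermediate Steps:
n(b, Q) = Q*b
E = 2 (E = 6 - 4*1 = 6 - 4 = 2)
x(h, X) = 2 + X + h (x(h, X) = (h + X) + 2 = (X + h) + 2 = 2 + X + h)
57*((77 - x(6, 2)) + n(6, 2)) = 57*((77 - (2 + 2 + 6)) + 2*6) = 57*((77 - 1*10) + 12) = 57*((77 - 10) + 12) = 57*(67 + 12) = 57*79 = 4503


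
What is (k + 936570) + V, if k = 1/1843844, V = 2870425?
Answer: 7019504888781/1843844 ≈ 3.8070e+6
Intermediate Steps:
k = 1/1843844 ≈ 5.4235e-7
(k + 936570) + V = (1/1843844 + 936570) + 2870425 = 1726888975081/1843844 + 2870425 = 7019504888781/1843844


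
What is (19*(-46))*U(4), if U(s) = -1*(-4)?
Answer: -3496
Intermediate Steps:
U(s) = 4
(19*(-46))*U(4) = (19*(-46))*4 = -874*4 = -3496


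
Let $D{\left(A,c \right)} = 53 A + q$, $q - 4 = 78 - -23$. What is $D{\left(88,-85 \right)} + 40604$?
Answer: $45373$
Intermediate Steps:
$q = 105$ ($q = 4 + \left(78 - -23\right) = 4 + \left(78 + 23\right) = 4 + 101 = 105$)
$D{\left(A,c \right)} = 105 + 53 A$ ($D{\left(A,c \right)} = 53 A + 105 = 105 + 53 A$)
$D{\left(88,-85 \right)} + 40604 = \left(105 + 53 \cdot 88\right) + 40604 = \left(105 + 4664\right) + 40604 = 4769 + 40604 = 45373$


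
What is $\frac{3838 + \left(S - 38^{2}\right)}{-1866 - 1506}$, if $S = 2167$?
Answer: $- \frac{4561}{3372} \approx -1.3526$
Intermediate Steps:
$\frac{3838 + \left(S - 38^{2}\right)}{-1866 - 1506} = \frac{3838 + \left(2167 - 38^{2}\right)}{-1866 - 1506} = \frac{3838 + \left(2167 - 1444\right)}{-3372} = \left(3838 + \left(2167 - 1444\right)\right) \left(- \frac{1}{3372}\right) = \left(3838 + 723\right) \left(- \frac{1}{3372}\right) = 4561 \left(- \frac{1}{3372}\right) = - \frac{4561}{3372}$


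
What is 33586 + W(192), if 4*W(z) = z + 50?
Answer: 67293/2 ≈ 33647.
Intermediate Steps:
W(z) = 25/2 + z/4 (W(z) = (z + 50)/4 = (50 + z)/4 = 25/2 + z/4)
33586 + W(192) = 33586 + (25/2 + (¼)*192) = 33586 + (25/2 + 48) = 33586 + 121/2 = 67293/2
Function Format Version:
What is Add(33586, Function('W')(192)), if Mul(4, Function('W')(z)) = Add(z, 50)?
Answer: Rational(67293, 2) ≈ 33647.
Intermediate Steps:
Function('W')(z) = Add(Rational(25, 2), Mul(Rational(1, 4), z)) (Function('W')(z) = Mul(Rational(1, 4), Add(z, 50)) = Mul(Rational(1, 4), Add(50, z)) = Add(Rational(25, 2), Mul(Rational(1, 4), z)))
Add(33586, Function('W')(192)) = Add(33586, Add(Rational(25, 2), Mul(Rational(1, 4), 192))) = Add(33586, Add(Rational(25, 2), 48)) = Add(33586, Rational(121, 2)) = Rational(67293, 2)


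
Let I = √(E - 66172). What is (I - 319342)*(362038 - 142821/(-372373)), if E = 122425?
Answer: -43051554914501290/372373 + 134813318995*√56253/372373 ≈ -1.1553e+11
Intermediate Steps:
I = √56253 (I = √(122425 - 66172) = √56253 ≈ 237.18)
(I - 319342)*(362038 - 142821/(-372373)) = (√56253 - 319342)*(362038 - 142821/(-372373)) = (-319342 + √56253)*(362038 - 142821*(-1/372373)) = (-319342 + √56253)*(362038 + 142821/372373) = (-319342 + √56253)*(134813318995/372373) = -43051554914501290/372373 + 134813318995*√56253/372373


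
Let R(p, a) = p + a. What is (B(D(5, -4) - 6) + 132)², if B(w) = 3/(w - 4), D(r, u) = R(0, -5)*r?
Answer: 21316689/1225 ≈ 17401.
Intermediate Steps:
R(p, a) = a + p
D(r, u) = -5*r (D(r, u) = (-5 + 0)*r = -5*r)
B(w) = 3/(-4 + w)
(B(D(5, -4) - 6) + 132)² = (3/(-4 + (-5*5 - 6)) + 132)² = (3/(-4 + (-25 - 6)) + 132)² = (3/(-4 - 31) + 132)² = (3/(-35) + 132)² = (3*(-1/35) + 132)² = (-3/35 + 132)² = (4617/35)² = 21316689/1225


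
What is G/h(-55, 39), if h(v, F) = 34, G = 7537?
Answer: 7537/34 ≈ 221.68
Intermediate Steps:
G/h(-55, 39) = 7537/34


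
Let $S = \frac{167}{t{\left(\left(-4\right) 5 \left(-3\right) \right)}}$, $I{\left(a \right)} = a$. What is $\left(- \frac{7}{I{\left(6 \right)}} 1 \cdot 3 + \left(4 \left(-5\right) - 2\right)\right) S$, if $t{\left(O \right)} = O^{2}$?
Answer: $- \frac{2839}{2400} \approx -1.1829$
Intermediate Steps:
$S = \frac{167}{3600}$ ($S = \frac{167}{\left(\left(-4\right) 5 \left(-3\right)\right)^{2}} = \frac{167}{\left(\left(-20\right) \left(-3\right)\right)^{2}} = \frac{167}{60^{2}} = \frac{167}{3600} \approx 0.046389$)
$\left(- \frac{7}{I{\left(6 \right)}} 1 \cdot 3 + \left(4 \left(-5\right) - 2\right)\right) S = \left(- \frac{7}{6} \cdot 1 \cdot 3 + \left(4 \left(-5\right) - 2\right)\right) \frac{167}{3600} = \left(\left(-7\right) \frac{1}{6} \cdot 1 \cdot 3 - 22\right) \frac{167}{3600} = \left(\left(- \frac{7}{6}\right) 1 \cdot 3 - 22\right) \frac{167}{3600} = \left(\left(- \frac{7}{6}\right) 3 - 22\right) \frac{167}{3600} = \left(- \frac{7}{2} - 22\right) \frac{167}{3600} = \left(- \frac{51}{2}\right) \frac{167}{3600} = - \frac{2839}{2400}$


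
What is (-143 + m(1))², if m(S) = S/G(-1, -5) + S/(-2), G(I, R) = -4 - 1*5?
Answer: 6682225/324 ≈ 20624.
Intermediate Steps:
G(I, R) = -9 (G(I, R) = -4 - 5 = -9)
m(S) = -11*S/18 (m(S) = S/(-9) + S/(-2) = S*(-⅑) + S*(-½) = -S/9 - S/2 = -11*S/18)
(-143 + m(1))² = (-143 - 11/18*1)² = (-143 - 11/18)² = (-2585/18)² = 6682225/324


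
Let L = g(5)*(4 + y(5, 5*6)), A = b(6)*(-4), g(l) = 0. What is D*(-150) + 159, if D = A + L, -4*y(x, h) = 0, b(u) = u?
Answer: 3759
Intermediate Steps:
y(x, h) = 0 (y(x, h) = -1/4*0 = 0)
A = -24 (A = 6*(-4) = -24)
L = 0 (L = 0*(4 + 0) = 0*4 = 0)
D = -24 (D = -24 + 0 = -24)
D*(-150) + 159 = -24*(-150) + 159 = 3600 + 159 = 3759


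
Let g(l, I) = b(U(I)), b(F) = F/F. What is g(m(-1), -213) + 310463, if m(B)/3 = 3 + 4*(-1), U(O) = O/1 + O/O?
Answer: 310464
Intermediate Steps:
U(O) = 1 + O (U(O) = O*1 + 1 = O + 1 = 1 + O)
b(F) = 1
m(B) = -3 (m(B) = 3*(3 + 4*(-1)) = 3*(3 - 4) = 3*(-1) = -3)
g(l, I) = 1
g(m(-1), -213) + 310463 = 1 + 310463 = 310464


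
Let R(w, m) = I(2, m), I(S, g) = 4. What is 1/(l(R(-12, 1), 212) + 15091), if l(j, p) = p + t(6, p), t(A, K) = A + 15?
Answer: 1/15324 ≈ 6.5257e-5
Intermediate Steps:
R(w, m) = 4
t(A, K) = 15 + A
l(j, p) = 21 + p (l(j, p) = p + (15 + 6) = p + 21 = 21 + p)
1/(l(R(-12, 1), 212) + 15091) = 1/((21 + 212) + 15091) = 1/(233 + 15091) = 1/15324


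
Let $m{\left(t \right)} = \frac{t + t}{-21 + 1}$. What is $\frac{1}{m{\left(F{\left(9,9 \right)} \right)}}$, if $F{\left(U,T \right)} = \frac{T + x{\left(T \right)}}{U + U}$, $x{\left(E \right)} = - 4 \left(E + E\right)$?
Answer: $\frac{20}{7} \approx 2.8571$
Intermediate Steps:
$x{\left(E \right)} = - 8 E$ ($x{\left(E \right)} = - 4 \cdot 2 E = - 8 E$)
$F{\left(U,T \right)} = - \frac{7 T}{2 U}$ ($F{\left(U,T \right)} = \frac{T - 8 T}{U + U} = \frac{\left(-7\right) T}{2 U} = - 7 T \frac{1}{2 U} = - \frac{7 T}{2 U}$)
$m{\left(t \right)} = - \frac{t}{10}$ ($m{\left(t \right)} = \frac{2 t}{-20} = 2 t \left(- \frac{1}{20}\right) = - \frac{t}{10}$)
$\frac{1}{m{\left(F{\left(9,9 \right)} \right)}} = \frac{1}{\left(- \frac{1}{10}\right) \left(\left(- \frac{7}{2}\right) 9 \cdot \frac{1}{9}\right)} = \frac{1}{\left(- \frac{1}{10}\right) \left(- \frac{7}{2}\right)} = \frac{1}{\frac{7}{20}} = \frac{20}{7}$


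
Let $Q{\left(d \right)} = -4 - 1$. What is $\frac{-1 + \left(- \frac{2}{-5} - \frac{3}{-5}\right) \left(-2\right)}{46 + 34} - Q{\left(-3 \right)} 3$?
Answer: $- \frac{9}{16} \approx -0.5625$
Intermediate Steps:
$Q{\left(d \right)} = -5$
$\frac{-1 + \left(- \frac{2}{-5} - \frac{3}{-5}\right) \left(-2\right)}{46 + 34} - Q{\left(-3 \right)} 3 = \frac{-1 + \left(- \frac{2}{-5} - \frac{3}{-5}\right) \left(-2\right)}{46 + 34} \left(-1\right) \left(-5\right) 3 = \frac{-1 + \left(\left(-2\right) \left(- \frac{1}{5}\right) - - \frac{3}{5}\right) \left(-2\right)}{80} \cdot 5 \cdot 3 = \left(-1 + \left(\frac{2}{5} + \frac{3}{5}\right) \left(-2\right)\right) \frac{1}{80} \cdot 15 = \left(-1 + 1 \left(-2\right)\right) \frac{1}{80} \cdot 15 = \left(-1 - 2\right) \frac{1}{80} \cdot 15 = \left(-3\right) \frac{1}{80} \cdot 15 = \left(- \frac{3}{80}\right) 15 = - \frac{9}{16}$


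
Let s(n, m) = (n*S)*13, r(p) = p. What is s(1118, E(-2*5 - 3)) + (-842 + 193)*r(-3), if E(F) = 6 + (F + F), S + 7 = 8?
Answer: 16481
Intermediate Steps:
S = 1 (S = -7 + 8 = 1)
E(F) = 6 + 2*F
s(n, m) = 13*n (s(n, m) = (n*1)*13 = n*13 = 13*n)
s(1118, E(-2*5 - 3)) + (-842 + 193)*r(-3) = 13*1118 + (-842 + 193)*(-3) = 14534 - 649*(-3) = 14534 + 1947 = 16481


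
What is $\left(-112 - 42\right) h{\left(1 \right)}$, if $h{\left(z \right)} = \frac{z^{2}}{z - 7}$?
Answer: $\frac{77}{3} \approx 25.667$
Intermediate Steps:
$h{\left(z \right)} = \frac{z^{2}}{-7 + z}$
$\left(-112 - 42\right) h{\left(1 \right)} = \left(-112 - 42\right) \frac{1^{2}}{-7 + 1} = - 154 \cdot 1 \frac{1}{-6} = - 154 \cdot 1 \left(- \frac{1}{6}\right) = \left(-154\right) \left(- \frac{1}{6}\right) = \frac{77}{3}$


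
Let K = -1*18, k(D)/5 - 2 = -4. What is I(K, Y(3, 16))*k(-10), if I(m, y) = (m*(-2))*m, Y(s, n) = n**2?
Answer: 6480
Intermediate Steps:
k(D) = -10 (k(D) = 10 + 5*(-4) = 10 - 20 = -10)
K = -18
I(m, y) = -2*m**2 (I(m, y) = (-2*m)*m = -2*m**2)
I(K, Y(3, 16))*k(-10) = -2*(-18)**2*(-10) = -2*324*(-10) = -648*(-10) = 6480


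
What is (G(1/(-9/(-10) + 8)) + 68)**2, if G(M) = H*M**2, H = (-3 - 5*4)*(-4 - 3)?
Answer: 307723153984/62742241 ≈ 4904.6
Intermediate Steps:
H = 161 (H = (-3 - 20)*(-7) = -23*(-7) = 161)
G(M) = 161*M**2
(G(1/(-9/(-10) + 8)) + 68)**2 = (161*(1/(-9/(-10) + 8))**2 + 68)**2 = (161*(1/(-9*(-1/10) + 8))**2 + 68)**2 = (161*(1/(9/10 + 8))**2 + 68)**2 = (161*(1/(89/10))**2 + 68)**2 = (161*(10/89)**2 + 68)**2 = (161*(100/7921) + 68)**2 = (16100/7921 + 68)**2 = (554728/7921)**2 = 307723153984/62742241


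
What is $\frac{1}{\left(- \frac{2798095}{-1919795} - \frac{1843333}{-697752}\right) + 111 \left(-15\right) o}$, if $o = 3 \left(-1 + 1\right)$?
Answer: $\frac{267908160168}{1098239571835} \approx 0.24394$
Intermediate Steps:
$o = 0$ ($o = 3 \cdot 0 = 0$)
$\frac{1}{\left(- \frac{2798095}{-1919795} - \frac{1843333}{-697752}\right) + 111 \left(-15\right) o} = \frac{1}{\left(- \frac{2798095}{-1919795} - \frac{1843333}{-697752}\right) + 111 \left(-15\right) 0} = \frac{1}{\left(\left(-2798095\right) \left(- \frac{1}{1919795}\right) - - \frac{1843333}{697752}\right) - 0} = \frac{1}{\left(\frac{559619}{383959} + \frac{1843333}{697752}\right) + 0} = \frac{1}{\frac{1098239571835}{267908160168} + 0} = \frac{1}{\frac{1098239571835}{267908160168}} = \frac{267908160168}{1098239571835}$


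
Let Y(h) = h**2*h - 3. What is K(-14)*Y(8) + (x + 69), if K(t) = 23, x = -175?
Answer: 11601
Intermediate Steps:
Y(h) = -3 + h**3 (Y(h) = h**3 - 3 = -3 + h**3)
K(-14)*Y(8) + (x + 69) = 23*(-3 + 8**3) + (-175 + 69) = 23*(-3 + 512) - 106 = 23*509 - 106 = 11707 - 106 = 11601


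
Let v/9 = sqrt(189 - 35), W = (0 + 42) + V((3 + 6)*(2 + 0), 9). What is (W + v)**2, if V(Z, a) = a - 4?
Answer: 14683 + 846*sqrt(154) ≈ 25182.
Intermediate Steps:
V(Z, a) = -4 + a
W = 47 (W = (0 + 42) + (-4 + 9) = 42 + 5 = 47)
v = 9*sqrt(154) (v = 9*sqrt(189 - 35) = 9*sqrt(154) ≈ 111.69)
(W + v)**2 = (47 + 9*sqrt(154))**2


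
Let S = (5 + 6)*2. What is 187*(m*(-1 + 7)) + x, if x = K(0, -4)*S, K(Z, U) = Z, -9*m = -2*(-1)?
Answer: -748/3 ≈ -249.33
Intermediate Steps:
S = 22 (S = 11*2 = 22)
m = -2/9 (m = -(-2)*(-1)/9 = -⅑*2 = -2/9 ≈ -0.22222)
x = 0 (x = 0*22 = 0)
187*(m*(-1 + 7)) + x = 187*(-2*(-1 + 7)/9) + 0 = 187*(-2/9*6) + 0 = 187*(-4/3) + 0 = -748/3 + 0 = -748/3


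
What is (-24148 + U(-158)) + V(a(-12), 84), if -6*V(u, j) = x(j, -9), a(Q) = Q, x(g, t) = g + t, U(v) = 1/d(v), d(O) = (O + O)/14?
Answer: -1908683/79 ≈ -24161.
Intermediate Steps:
d(O) = O/7 (d(O) = (2*O)*(1/14) = O/7)
U(v) = 7/v (U(v) = 1/(v/7) = 7/v)
V(u, j) = 3/2 - j/6 (V(u, j) = -(j - 9)/6 = -(-9 + j)/6 = 3/2 - j/6)
(-24148 + U(-158)) + V(a(-12), 84) = (-24148 + 7/(-158)) + (3/2 - 1/6*84) = (-24148 + 7*(-1/158)) + (3/2 - 14) = (-24148 - 7/158) - 25/2 = -3815391/158 - 25/2 = -1908683/79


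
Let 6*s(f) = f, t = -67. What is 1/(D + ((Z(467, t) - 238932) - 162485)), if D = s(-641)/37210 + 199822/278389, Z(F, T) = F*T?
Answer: -62153128140/26893987031134469 ≈ -2.3110e-6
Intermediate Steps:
s(f) = f/6
D = 44433812371/62153128140 (D = ((⅙)*(-641))/37210 + 199822/278389 = -641/6*1/37210 + 199822*(1/278389) = -641/223260 + 199822/278389 = 44433812371/62153128140 ≈ 0.71491)
1/(D + ((Z(467, t) - 238932) - 162485)) = 1/(44433812371/62153128140 + ((467*(-67) - 238932) - 162485)) = 1/(44433812371/62153128140 + ((-31289 - 238932) - 162485)) = 1/(44433812371/62153128140 + (-270221 - 162485)) = 1/(44433812371/62153128140 - 432706) = 1/(-26893987031134469/62153128140) = -62153128140/26893987031134469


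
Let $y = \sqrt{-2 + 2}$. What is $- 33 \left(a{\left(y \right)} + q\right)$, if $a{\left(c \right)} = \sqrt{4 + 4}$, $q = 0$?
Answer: $- 66 \sqrt{2} \approx -93.338$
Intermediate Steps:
$y = 0$ ($y = \sqrt{0} = 0$)
$a{\left(c \right)} = 2 \sqrt{2}$ ($a{\left(c \right)} = \sqrt{8} = 2 \sqrt{2}$)
$- 33 \left(a{\left(y \right)} + q\right) = - 33 \left(2 \sqrt{2} + 0\right) = - 33 \cdot 2 \sqrt{2} = - 66 \sqrt{2}$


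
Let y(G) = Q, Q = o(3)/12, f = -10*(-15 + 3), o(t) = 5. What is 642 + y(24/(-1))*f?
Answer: 692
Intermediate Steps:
f = 120 (f = -10*(-12) = 120)
Q = 5/12 ≈ 0.41667
y(G) = 5/12
642 + y(24/(-1))*f = 642 + (5/12)*120 = 642 + 50 = 692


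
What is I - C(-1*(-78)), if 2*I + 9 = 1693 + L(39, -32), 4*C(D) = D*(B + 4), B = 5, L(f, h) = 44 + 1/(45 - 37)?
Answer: 11017/16 ≈ 688.56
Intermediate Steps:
L(f, h) = 353/8 (L(f, h) = 44 + 1/8 = 44 + ⅛ = 353/8)
C(D) = 9*D/4 (C(D) = (D*(5 + 4))/4 = (D*9)/4 = (9*D)/4 = 9*D/4)
I = 13825/16 (I = -9/2 + (1693 + 353/8)/2 = -9/2 + (½)*(13897/8) = -9/2 + 13897/16 = 13825/16 ≈ 864.06)
I - C(-1*(-78)) = 13825/16 - 9*(-1*(-78))/4 = 13825/16 - 9*78/4 = 13825/16 - 1*351/2 = 13825/16 - 351/2 = 11017/16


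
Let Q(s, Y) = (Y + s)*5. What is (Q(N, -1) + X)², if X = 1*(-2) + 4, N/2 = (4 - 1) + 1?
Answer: 1369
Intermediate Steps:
N = 8 (N = 2*((4 - 1) + 1) = 2*(3 + 1) = 2*4 = 8)
X = 2 (X = -2 + 4 = 2)
Q(s, Y) = 5*Y + 5*s
(Q(N, -1) + X)² = ((5*(-1) + 5*8) + 2)² = ((-5 + 40) + 2)² = (35 + 2)² = 37² = 1369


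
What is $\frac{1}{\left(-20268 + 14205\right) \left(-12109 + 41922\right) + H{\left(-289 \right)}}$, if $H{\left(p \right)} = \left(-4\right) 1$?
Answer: $- \frac{1}{180756223} \approx -5.5323 \cdot 10^{-9}$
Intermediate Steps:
$H{\left(p \right)} = -4$
$\frac{1}{\left(-20268 + 14205\right) \left(-12109 + 41922\right) + H{\left(-289 \right)}} = \frac{1}{\left(-20268 + 14205\right) \left(-12109 + 41922\right) - 4} = \frac{1}{\left(-6063\right) 29813 - 4} = \frac{1}{-180756219 - 4} = \frac{1}{-180756223} = - \frac{1}{180756223}$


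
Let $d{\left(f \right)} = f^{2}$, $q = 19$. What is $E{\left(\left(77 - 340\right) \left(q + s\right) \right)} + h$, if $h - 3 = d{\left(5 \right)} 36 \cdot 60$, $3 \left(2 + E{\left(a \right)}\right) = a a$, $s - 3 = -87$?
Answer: $\frac{292401028}{3} \approx 9.7467 \cdot 10^{7}$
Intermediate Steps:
$s = -84$ ($s = 3 - 87 = -84$)
$E{\left(a \right)} = -2 + \frac{a^{2}}{3}$ ($E{\left(a \right)} = -2 + \frac{a a}{3} = -2 + \frac{a^{2}}{3}$)
$h = 54003$ ($h = 3 + 5^{2} \cdot 36 \cdot 60 = 3 + 25 \cdot 36 \cdot 60 = 3 + 900 \cdot 60 = 3 + 54000 = 54003$)
$E{\left(\left(77 - 340\right) \left(q + s\right) \right)} + h = \left(-2 + \frac{\left(\left(77 - 340\right) \left(19 - 84\right)\right)^{2}}{3}\right) + 54003 = \left(-2 + \frac{\left(\left(-263\right) \left(-65\right)\right)^{2}}{3}\right) + 54003 = \left(-2 + \frac{17095^{2}}{3}\right) + 54003 = \left(-2 + \frac{1}{3} \cdot 292239025\right) + 54003 = \left(-2 + \frac{292239025}{3}\right) + 54003 = \frac{292239019}{3} + 54003 = \frac{292401028}{3}$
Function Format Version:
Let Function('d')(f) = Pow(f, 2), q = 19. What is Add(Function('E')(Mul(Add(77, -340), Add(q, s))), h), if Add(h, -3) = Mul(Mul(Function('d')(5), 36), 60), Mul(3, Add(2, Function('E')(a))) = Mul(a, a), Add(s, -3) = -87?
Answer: Rational(292401028, 3) ≈ 9.7467e+7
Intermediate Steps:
s = -84 (s = Add(3, -87) = -84)
Function('E')(a) = Add(-2, Mul(Rational(1, 3), Pow(a, 2))) (Function('E')(a) = Add(-2, Mul(Rational(1, 3), Mul(a, a))) = Add(-2, Mul(Rational(1, 3), Pow(a, 2))))
h = 54003 (h = Add(3, Mul(Mul(Pow(5, 2), 36), 60)) = Add(3, Mul(Mul(25, 36), 60)) = Add(3, Mul(900, 60)) = Add(3, 54000) = 54003)
Add(Function('E')(Mul(Add(77, -340), Add(q, s))), h) = Add(Add(-2, Mul(Rational(1, 3), Pow(Mul(Add(77, -340), Add(19, -84)), 2))), 54003) = Add(Add(-2, Mul(Rational(1, 3), Pow(Mul(-263, -65), 2))), 54003) = Add(Add(-2, Mul(Rational(1, 3), Pow(17095, 2))), 54003) = Add(Add(-2, Mul(Rational(1, 3), 292239025)), 54003) = Add(Add(-2, Rational(292239025, 3)), 54003) = Add(Rational(292239019, 3), 54003) = Rational(292401028, 3)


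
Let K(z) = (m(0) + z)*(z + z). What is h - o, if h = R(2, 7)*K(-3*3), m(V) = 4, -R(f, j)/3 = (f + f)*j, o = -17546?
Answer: 9986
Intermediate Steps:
R(f, j) = -6*f*j (R(f, j) = -3*(f + f)*j = -3*2*f*j = -6*f*j)
K(z) = 2*z*(4 + z) (K(z) = (4 + z)*(z + z) = (4 + z)*(2*z) = 2*z*(4 + z))
h = -7560 (h = (-6*2*7)*(2*(-3*3)*(4 - 3*3)) = -168*(-9)*(4 - 9) = -168*(-9)*(-5) = -84*90 = -7560)
h - o = -7560 - 1*(-17546) = -7560 + 17546 = 9986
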